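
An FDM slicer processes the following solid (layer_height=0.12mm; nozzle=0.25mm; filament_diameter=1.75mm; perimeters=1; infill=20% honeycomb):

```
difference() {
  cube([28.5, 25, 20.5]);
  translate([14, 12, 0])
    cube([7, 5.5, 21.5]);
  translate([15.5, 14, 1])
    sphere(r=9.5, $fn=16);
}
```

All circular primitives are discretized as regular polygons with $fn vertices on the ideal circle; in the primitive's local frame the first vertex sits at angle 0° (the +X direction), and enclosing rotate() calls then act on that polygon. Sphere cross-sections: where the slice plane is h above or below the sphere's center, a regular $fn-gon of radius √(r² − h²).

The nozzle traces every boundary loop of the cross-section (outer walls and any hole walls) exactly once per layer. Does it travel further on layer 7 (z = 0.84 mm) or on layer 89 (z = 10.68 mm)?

Layer 7 (z = 0.84): the 28.5×25 cube contributes its full rectangle (perimeter 107.00 mm); the cube at (14, 12) (footprint 7×5.5) is included at this height (perimeter 25.00 mm); the r=9.5 sphere at (15.5, 14) contributes a regular 16-gon of circumradius √(9.5²−0.16²) = 9.499 (perimeter = 2·16·9.499·sin(180°/16) = 59.30 mm); Subtracting the remaining from the first: starting from the 28.5×25 cube, the 7×5.5 cube at (14, 12) lies wholly inside it (removes its full 38.50 mm² and its 25.00 mm outline becomes a hole wall); the r=9.5 sphere at (15.5, 14) partially overlaps it — only the 237.72 mm² overlap (of its 276.22 mm²) is removed, clipping the outline — boundary (outer + 1 inner loop) = 166.30 mm. So its perimeter = 166.30 mm. Layer 89 (z = 10.68): the 28.5×25 cube contributes its full rectangle (perimeter 107.00 mm); the 7×5.5 cube at (14, 12) contributes its full rectangle (perimeter 25.00 mm); the sphere at (15.5, 14) does not reach this height (|z−center|=9.680 > r=9.5); After the difference (first − rest): starting from the 28.5×25 cube, the 7×5.5 cube at (14, 12) lies wholly inside it (removes its full 38.50 mm² and its 25.00 mm outline becomes a hole wall) — boundary (outer + 1 inner loop) = 132.00 mm. So its perimeter = 132.00 mm. Layer 7 is larger (166.30 vs 132.00 mm).

layer 7 (z = 0.84 mm)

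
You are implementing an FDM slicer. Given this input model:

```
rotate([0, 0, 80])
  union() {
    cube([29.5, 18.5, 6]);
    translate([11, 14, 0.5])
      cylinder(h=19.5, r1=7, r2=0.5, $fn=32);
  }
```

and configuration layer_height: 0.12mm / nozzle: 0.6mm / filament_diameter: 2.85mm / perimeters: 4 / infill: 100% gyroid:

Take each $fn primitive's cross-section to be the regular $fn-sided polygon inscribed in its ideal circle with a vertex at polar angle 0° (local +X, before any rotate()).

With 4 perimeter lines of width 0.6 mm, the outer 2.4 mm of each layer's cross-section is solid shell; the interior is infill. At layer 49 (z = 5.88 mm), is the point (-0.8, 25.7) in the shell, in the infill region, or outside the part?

At z = 5.88 mm: the 29.5×18.5 cube contributes its full rectangle; the cone at (11, 14): at t=0.276 of its height the radius interpolates to r₁+(r₂−r₁)t = 5.207, giving a regular 32-gon of that circumradius; Combining (union): the regions partially overlap (shared area 82.21 mm²), so overlapping operands fuse into one piece — 1 connected region; (whole slice rotated 80° about Z — lengths, areas and connectivity unchanged). Overall, the cross-section is a single solid region. Undo the 80° rotation: the query point maps to (25.171, 5.251) in the un-rotated model frame. The nearest boundary edge runs (29.50, 18.50)→(29.50, 0.00); distance from the point to it = 4.33 mm. The point is inside the cross-section and 4.33 mm from the nearest boundary — more than the 2.4 mm shell width (4 × 0.6), so it's in the infill interior.

infill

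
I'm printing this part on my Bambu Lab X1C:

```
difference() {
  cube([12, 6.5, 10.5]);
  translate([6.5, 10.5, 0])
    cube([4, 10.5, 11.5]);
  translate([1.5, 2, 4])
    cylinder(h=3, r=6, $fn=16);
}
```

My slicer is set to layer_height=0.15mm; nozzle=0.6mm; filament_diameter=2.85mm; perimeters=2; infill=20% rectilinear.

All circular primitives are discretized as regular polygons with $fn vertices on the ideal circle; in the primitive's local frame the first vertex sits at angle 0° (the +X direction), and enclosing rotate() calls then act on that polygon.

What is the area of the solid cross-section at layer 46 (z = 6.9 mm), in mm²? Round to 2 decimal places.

32.83 mm²

At z = 6.9 mm: the 12×6.5 cube contributes its full rectangle (area 78.00 mm²); the cube at (6.5, 10.5) (footprint 4×10.5) is included at this height (area 42.00 mm²); the cylinder at (1.5, 2): section is a regular 16-gon, circumradius r=6 (area = (16/2)·6.000²·sin(360°/16) = 110.21 mm²); After the difference (first − rest): starting from the 12×6.5 cube (78.00 mm²), the 4×10.5 cube at (6.5, 10.5) misses the remaining region (no effect); the r=6 cylinder at (1.5, 2) partially overlaps it — only the 45.17 mm² overlap (of its 110.21 mm²) is removed, clipping the outline — area = 32.83 mm². Overall, the cross-section is a single solid region. Net area = 32.83 mm².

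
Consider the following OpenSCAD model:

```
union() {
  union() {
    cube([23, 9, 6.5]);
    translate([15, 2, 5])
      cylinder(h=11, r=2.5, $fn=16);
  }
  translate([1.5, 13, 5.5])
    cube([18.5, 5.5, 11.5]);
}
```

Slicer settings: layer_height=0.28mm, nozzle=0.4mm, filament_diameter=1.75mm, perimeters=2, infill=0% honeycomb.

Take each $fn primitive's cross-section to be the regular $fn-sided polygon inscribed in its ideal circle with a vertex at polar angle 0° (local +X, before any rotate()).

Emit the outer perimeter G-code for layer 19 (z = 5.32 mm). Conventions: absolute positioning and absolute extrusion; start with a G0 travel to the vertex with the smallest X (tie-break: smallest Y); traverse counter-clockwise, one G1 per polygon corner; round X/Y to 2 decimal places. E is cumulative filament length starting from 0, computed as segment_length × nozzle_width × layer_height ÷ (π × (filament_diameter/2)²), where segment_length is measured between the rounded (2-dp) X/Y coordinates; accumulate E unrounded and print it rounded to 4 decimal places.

At z = 5.32 mm: the 23×9 cube contributes its full rectangle; the r=2.5 cylinder at (15, 2) gives a regular 16-gon of circumradius 2.5 (constant along its height); Combining (union): the regions partially overlap (shared area 18.22 mm²), so overlapping operands fuse into one piece — 1 connected region; the cube at (1.5, 13) does not reach this height (z outside [5.5, 17]); Merging all regions: only the result so far is present, so the union is just that shape — 1 connected region. The outline is a single polygon with 9 vertices. Extrusion per mm of travel: 0.4 × 0.28 / (π × 0.875²) = 0.046564. Accumulating E over each segment gives final E = 2.9907.

G0 X0.00 Y0.00 Z5.32
G1 X13.58 Y0.00 E0.6323
G1 X14.04 Y-0.31 E0.6582
G1 X15.00 Y-0.50 E0.7037
G1 X15.96 Y-0.31 E0.7493
G1 X16.42 Y0.00 E0.7751
G1 X23.00 Y0.00 E1.0815
G1 X23.00 Y9.00 E1.5006
G1 X0.00 Y9.00 E2.5716
G1 X0.00 Y0.00 E2.9907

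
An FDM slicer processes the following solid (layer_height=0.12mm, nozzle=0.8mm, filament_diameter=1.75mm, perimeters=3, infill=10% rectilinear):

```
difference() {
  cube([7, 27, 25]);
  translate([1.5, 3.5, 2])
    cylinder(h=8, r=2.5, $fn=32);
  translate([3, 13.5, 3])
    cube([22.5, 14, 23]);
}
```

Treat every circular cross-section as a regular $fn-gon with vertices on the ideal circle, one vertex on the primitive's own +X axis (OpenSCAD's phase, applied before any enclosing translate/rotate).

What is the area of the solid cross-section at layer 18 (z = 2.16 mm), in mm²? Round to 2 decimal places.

At z = 2.16 mm: the cube (footprint 7×27) is included at this height (area 189.00 mm²); the cylinder at (1.5, 3.5): section is a regular 32-gon, circumradius r=2.5 (area = (32/2)·2.500²·sin(360°/32) = 19.51 mm²); the cube at (3, 13.5) is not intersected at this z (z outside [3, 26]); After the difference (first − rest): starting from the 7×27 cube (189.00 mm²), the r=2.5 cylinder at (1.5, 3.5) partially overlaps it — only the 16.75 mm² overlap (of its 19.51 mm²) is removed, clipping the outline — area = 172.25 mm². Overall, the cross-section is a single solid region. Net area = 172.25 mm².

172.25 mm²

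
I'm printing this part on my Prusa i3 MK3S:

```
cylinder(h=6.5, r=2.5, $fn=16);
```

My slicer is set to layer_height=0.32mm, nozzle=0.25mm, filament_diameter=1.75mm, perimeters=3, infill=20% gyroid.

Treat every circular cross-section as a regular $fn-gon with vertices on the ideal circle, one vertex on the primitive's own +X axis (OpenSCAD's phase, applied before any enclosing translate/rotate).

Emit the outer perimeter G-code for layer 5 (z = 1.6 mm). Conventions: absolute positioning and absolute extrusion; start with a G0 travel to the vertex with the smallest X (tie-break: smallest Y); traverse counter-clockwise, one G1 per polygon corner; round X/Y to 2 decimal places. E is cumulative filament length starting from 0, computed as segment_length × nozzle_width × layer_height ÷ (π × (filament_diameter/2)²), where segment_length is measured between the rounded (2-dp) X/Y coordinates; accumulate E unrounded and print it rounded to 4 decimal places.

At z = 1.6 mm: the r=2.5 cylinder gives a regular 16-gon of circumradius 2.5 (constant along its height). The outline is a single polygon with 16 vertices. Extrusion per mm of travel: 0.25 × 0.32 / (π × 0.875²) = 0.033260. Accumulating E over each segment gives final E = 0.5194.

G0 X-2.50 Y0.00 Z1.60
G1 X-2.31 Y-0.96 E0.0325
G1 X-1.77 Y-1.77 E0.0649
G1 X-0.96 Y-2.31 E0.0973
G1 X0.00 Y-2.50 E0.1299
G1 X0.96 Y-2.31 E0.1624
G1 X1.77 Y-1.77 E0.1948
G1 X2.31 Y-0.96 E0.2272
G1 X2.50 Y0.00 E0.2597
G1 X2.31 Y0.96 E0.2923
G1 X1.77 Y1.77 E0.3246
G1 X0.96 Y2.31 E0.3570
G1 X0.00 Y2.50 E0.3896
G1 X-0.96 Y2.31 E0.4221
G1 X-1.77 Y1.77 E0.4545
G1 X-2.31 Y0.96 E0.4869
G1 X-2.50 Y0.00 E0.5194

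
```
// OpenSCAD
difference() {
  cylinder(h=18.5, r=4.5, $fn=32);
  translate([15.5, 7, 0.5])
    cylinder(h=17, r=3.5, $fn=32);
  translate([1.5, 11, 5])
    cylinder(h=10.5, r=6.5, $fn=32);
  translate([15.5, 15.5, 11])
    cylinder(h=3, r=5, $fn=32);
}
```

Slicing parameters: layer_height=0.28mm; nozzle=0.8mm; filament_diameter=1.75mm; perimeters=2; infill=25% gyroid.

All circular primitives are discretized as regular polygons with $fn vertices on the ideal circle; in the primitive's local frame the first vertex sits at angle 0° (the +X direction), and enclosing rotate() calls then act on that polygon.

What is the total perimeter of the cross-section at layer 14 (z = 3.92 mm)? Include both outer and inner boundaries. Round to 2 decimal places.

At z = 3.92 mm: the r=4.5 cylinder gives a regular 32-gon of circumradius 4.5 (constant along its height) (perimeter = 2·32·4.500·sin(180°/32) = 28.23 mm); the r=3.5 cylinder at (15.5, 7) gives a regular 32-gon of circumradius 3.5 (constant along its height) (perimeter = 2·32·3.500·sin(180°/32) = 21.96 mm); the cylinder at (1.5, 11) does not reach this height (z outside [5, 15.5]); the cylinder at (15.5, 15.5) does not reach this height (z outside [11, 14]); Taking the first minus the rest: starting from the r=4.5 cylinder, the r=3.5 cylinder at (15.5, 7) misses the remaining region (no effect) — boundary = 28.23 mm. Overall, the cross-section is a single solid region. Total boundary length (outer) = 28.23 mm.

28.23 mm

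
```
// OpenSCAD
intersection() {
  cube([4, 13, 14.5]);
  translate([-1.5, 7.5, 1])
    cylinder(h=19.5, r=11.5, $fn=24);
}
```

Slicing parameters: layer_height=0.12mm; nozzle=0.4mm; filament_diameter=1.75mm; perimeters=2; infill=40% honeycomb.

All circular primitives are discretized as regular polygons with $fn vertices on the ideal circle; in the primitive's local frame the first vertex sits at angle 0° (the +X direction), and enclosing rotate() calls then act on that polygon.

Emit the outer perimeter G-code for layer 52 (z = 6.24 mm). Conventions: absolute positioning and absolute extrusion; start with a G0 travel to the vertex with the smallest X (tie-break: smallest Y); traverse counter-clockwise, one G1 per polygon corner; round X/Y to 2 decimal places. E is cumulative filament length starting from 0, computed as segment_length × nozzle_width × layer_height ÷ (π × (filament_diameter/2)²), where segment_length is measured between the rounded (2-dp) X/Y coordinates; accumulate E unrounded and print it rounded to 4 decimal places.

G0 X0.00 Y0.00 Z6.24
G1 X4.00 Y0.00 E0.0798
G1 X4.00 Y13.00 E0.3393
G1 X0.00 Y13.00 E0.4191
G1 X0.00 Y0.00 E0.6785

At z = 6.24 mm: the cube (footprint 4×13) is included at this height; the r=11.5 cylinder at (-1.5, 7.5) gives a regular 24-gon of circumradius 11.5 (constant along its height); After intersecting: the 4×13 cube lies inside the r=11.5 cylinder at (-1.5, 7.5), so it is kept whole — 1 connected region. The outline is a single polygon with 4 vertices. Extrusion per mm of travel: 0.4 × 0.12 / (π × 0.875²) = 0.019956. Accumulating E over each segment gives final E = 0.6785.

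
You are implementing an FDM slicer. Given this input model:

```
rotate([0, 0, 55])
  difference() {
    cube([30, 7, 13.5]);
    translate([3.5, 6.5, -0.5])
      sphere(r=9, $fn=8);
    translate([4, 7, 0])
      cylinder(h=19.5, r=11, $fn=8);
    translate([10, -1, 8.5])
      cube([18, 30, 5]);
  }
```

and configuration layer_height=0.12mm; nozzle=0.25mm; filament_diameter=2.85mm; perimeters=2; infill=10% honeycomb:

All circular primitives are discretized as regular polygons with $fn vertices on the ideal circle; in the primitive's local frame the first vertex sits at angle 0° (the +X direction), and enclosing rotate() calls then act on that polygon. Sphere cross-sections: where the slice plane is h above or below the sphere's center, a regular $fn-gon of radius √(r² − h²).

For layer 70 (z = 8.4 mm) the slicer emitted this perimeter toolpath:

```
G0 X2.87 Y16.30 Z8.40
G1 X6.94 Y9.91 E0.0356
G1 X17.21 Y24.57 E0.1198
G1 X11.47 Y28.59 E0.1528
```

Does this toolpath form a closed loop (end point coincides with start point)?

Start point (G0): (2.87, 16.30). End point (last G1): the path does not return to the start — open.

no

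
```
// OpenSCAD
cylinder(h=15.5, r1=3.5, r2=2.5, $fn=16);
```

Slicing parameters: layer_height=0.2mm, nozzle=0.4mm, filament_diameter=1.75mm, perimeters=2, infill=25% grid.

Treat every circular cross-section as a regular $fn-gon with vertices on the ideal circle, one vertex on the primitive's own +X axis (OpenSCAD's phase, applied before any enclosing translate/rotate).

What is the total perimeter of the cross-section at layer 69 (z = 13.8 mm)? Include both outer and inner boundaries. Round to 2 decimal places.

At z = 13.8 mm: the cone contributes a regular 16-gon of circumradius 2.610 (interpolated between r1=3.5 and r2=2.5 at t=0.890) (perimeter = 2·16·2.610·sin(180°/16) = 16.29 mm). Overall, the cross-section is a single solid region. Total boundary length (outer) = 16.29 mm.

16.29 mm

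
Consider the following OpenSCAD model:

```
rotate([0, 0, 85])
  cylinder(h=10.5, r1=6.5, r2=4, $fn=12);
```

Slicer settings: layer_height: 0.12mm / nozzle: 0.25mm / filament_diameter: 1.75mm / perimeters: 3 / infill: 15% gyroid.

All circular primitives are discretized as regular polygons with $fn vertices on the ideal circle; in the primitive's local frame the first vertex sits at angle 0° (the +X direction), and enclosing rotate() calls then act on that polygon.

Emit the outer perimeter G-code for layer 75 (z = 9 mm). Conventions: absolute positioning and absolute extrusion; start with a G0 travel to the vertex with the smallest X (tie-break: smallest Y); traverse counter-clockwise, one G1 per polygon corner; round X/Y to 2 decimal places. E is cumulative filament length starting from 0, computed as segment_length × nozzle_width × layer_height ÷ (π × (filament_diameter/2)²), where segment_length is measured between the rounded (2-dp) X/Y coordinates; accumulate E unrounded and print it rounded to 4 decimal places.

G0 X-4.34 Y0.38 Z9.00
G1 X-3.95 Y-1.84 E0.0281
G1 X-2.50 Y-3.57 E0.0563
G1 X-0.38 Y-4.34 E0.0844
G1 X1.84 Y-3.95 E0.1125
G1 X3.57 Y-2.50 E0.1407
G1 X4.34 Y-0.38 E0.1688
G1 X3.95 Y1.84 E0.1969
G1 X2.50 Y3.57 E0.2251
G1 X0.38 Y4.34 E0.2532
G1 X-1.84 Y3.95 E0.2813
G1 X-3.57 Y2.50 E0.3095
G1 X-4.34 Y0.38 E0.3376

At z = 9 mm: the cone: at t=0.857 of its height the radius interpolates to r₁+(r₂−r₁)t = 4.357, giving a regular 12-gon of that circumradius; (whole slice rotated 85° about Z — lengths, areas and connectivity unchanged). The outline is a single polygon with 12 vertices. Extrusion per mm of travel: 0.25 × 0.12 / (π × 0.875²) = 0.012473. Accumulating E over each segment gives final E = 0.3376.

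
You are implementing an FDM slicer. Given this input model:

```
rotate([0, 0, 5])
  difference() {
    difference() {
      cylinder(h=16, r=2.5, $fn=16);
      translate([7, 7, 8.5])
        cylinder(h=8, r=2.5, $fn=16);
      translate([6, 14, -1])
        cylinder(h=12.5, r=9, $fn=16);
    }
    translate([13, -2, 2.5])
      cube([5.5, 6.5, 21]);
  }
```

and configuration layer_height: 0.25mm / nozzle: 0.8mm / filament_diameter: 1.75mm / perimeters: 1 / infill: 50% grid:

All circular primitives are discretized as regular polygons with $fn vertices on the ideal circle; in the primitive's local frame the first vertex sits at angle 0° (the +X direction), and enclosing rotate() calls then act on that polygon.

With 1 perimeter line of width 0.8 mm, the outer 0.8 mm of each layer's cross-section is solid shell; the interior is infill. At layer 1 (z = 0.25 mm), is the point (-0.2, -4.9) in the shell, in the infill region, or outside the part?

At z = 0.25 mm: the r=2.5 cylinder contributes a regular 16-gon of circumradius 2.5; the cylinder at (7, 7) is not intersected at this z (z outside [8.5, 16.5]); the r=9 cylinder at (6, 14) gives a regular 16-gon of circumradius 9 (constant along its height); Subtracting the remaining from the first: starting from the r=2.5 cylinder, the r=9 cylinder at (6, 14) misses the remaining region (no effect) — 1 connected region; the cube at (13, -2) is not intersected at this z (z outside [2.5, 23.5]); After the difference (first − rest): none of the subtracted shapes is present at this height, so that combined region is unchanged — 1 connected region; (rotated 5° about Z; rotation is an isometry so areas/perimeters/island counts are preserved). Overall, the cross-section is a single solid region. Undo the 5° rotation: the query point maps to (-0.626, -4.864) in the un-rotated model frame. The nearest boundary edge runs (-0.00, -2.50)→(-0.96, -2.31); distance from the point to it = 2.44 mm. The point is not inside any of the regions above, so it lies outside the cross-section (2.44 mm from the nearest boundary).

outside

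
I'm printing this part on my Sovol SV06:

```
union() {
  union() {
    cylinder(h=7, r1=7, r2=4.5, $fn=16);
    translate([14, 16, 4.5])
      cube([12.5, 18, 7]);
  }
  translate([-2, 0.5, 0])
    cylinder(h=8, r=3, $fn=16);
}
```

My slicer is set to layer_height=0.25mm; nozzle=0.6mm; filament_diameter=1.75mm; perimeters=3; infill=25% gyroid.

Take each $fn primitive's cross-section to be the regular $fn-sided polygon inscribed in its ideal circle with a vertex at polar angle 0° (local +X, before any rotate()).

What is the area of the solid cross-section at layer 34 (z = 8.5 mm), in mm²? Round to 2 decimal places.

At z = 8.5 mm: the cone does not reach this height (z outside [0, 7]); the cube at (14, 16) is present — its section is the full 12.5×18 rectangle (area 225.00 mm²); Taking the union: only the 12.5×18 cube at (14, 16) is present, so the union is just that shape — area = 225.00 mm²; the cylinder at (-2, 0.5) does not reach this height (z outside [0, 8]); Merging all regions: only the result so far is present, so the union is just that shape — area = 225.00 mm². Overall, the cross-section is a single solid region. Net area = 225.00 mm².

225.00 mm²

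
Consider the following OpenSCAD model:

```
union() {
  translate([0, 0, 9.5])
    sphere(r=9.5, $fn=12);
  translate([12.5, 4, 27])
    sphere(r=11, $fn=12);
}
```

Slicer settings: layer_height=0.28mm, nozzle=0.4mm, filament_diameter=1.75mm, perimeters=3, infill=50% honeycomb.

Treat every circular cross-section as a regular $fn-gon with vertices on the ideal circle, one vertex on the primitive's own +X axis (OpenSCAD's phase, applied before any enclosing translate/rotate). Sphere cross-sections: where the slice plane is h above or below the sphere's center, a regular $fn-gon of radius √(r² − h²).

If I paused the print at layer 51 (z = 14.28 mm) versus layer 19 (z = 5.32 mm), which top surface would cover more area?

Layer 51 (z = 14.28): the sphere: section is a regular 12-gon, circumradius = √(r²−h²) = √(9.5²−4.78²) = 8.210 (area = (12/2)·8.210²·sin(360°/12) = 202.20 mm²); the sphere at (12.5, 4) is absent (|z−center|=12.720 > r=11); Combining (union): only the r=9.5 sphere is present, so the union is just that shape — area = 202.20 mm². So its area = 202.20 mm². Layer 19 (z = 5.32): the r=9.5 sphere slices to a regular 12-gon of circumradius 8.531 (√(r²−h²) with h=4.18 from center) (area = (12/2)·8.531²·sin(360°/12) = 218.33 mm²); the sphere at (12.5, 4) is absent (|z−center|=21.680 > r=11); Merging all regions: only the r=9.5 sphere is present, so the union is just that shape — area = 218.33 mm². So its area = 218.33 mm². Layer 19 is larger (218.33 vs 202.20 mm²).

layer 19 (z = 5.32 mm)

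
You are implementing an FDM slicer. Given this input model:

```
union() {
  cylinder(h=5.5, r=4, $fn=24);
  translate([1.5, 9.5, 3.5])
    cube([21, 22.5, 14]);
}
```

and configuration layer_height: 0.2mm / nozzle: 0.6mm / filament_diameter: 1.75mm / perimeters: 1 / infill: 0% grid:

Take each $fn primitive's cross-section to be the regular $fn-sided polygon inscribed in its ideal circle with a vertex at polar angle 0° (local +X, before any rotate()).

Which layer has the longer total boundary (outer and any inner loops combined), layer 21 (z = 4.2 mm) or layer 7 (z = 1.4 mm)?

Layer 21 (z = 4.2): the r=4 cylinder gives a regular 24-gon of circumradius 4 (constant along its height) (perimeter = 2·24·4.000·sin(180°/24) = 25.06 mm); the cube at (1.5, 9.5) (footprint 21×22.5) is included at this height (perimeter 87.00 mm); Combining (union): the 2 present regions are separate (no shared area or edge), so areas and boundary lengths simply add and each stays a separate island — boundary = 112.06 mm. So its perimeter = 112.06 mm. Layer 7 (z = 1.4): the cylinder: section is a regular 24-gon, circumradius r=4 (perimeter = 2·24·4.000·sin(180°/24) = 25.06 mm); the cube at (1.5, 9.5) is absent (z outside [3.5, 17.5]); Taking the union: only the r=4 cylinder is present, so the union is just that shape — boundary = 25.06 mm. So its perimeter = 25.06 mm. Layer 21 is larger (112.06 vs 25.06 mm).

layer 21 (z = 4.2 mm)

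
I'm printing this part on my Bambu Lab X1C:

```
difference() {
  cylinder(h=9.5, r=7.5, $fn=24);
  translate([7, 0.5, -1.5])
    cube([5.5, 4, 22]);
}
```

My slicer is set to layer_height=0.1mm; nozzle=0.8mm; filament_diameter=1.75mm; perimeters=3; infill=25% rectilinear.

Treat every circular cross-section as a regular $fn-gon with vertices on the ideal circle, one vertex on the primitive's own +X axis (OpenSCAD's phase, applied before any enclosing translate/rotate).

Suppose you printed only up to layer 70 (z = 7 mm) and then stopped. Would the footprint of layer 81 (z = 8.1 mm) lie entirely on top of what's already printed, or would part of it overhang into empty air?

Compare the two slices. At z = 7: the r=7.5 cylinder contributes a regular 24-gon of circumradius 7.5 (area = (24/2)·7.500²·sin(360°/24) = 174.70 mm²); the 5.5×4 cube at (7, 0.5) contributes its full rectangle (area 22.00 mm²); Subtracting the remaining from the first: starting from the r=7.5 cylinder (174.70 mm²), the 5.5×4 cube at (7, 0.5) partially overlaps it — only the 0.56 mm² overlap (of its 22.00 mm²) is removed, clipping the outline — area = 174.14 mm². At z = 8.1: the cylinder: section is a regular 24-gon, circumradius r=7.5 (area = (24/2)·7.500²·sin(360°/24) = 174.70 mm²); the 5.5×4 cube at (7, 0.5) contributes its full rectangle (area 22.00 mm²); Subtracting the remaining from the first: starting from the r=7.5 cylinder (174.70 mm²), the 5.5×4 cube at (7, 0.5) partially overlaps it — only the 0.56 mm² overlap (of its 22.00 mm²) is removed, clipping the outline — area = 174.14 mm². Checking containment: the cross-section at z = 8.1 is a subset of the cross-section at z = 7.

entirely on top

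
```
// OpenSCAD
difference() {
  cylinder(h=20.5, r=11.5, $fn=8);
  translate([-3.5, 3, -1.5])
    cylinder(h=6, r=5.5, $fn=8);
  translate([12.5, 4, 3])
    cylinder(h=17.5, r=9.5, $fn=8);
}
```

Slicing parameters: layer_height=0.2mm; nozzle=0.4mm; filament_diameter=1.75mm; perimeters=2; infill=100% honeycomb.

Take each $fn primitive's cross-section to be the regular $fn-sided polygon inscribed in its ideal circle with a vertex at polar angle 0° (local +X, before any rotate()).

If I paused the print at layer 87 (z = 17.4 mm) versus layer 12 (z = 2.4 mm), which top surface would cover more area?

layer 87 (z = 17.4 mm)

Layer 87 (z = 17.4): the cylinder: section is a regular 8-gon, circumradius r=11.5 (area = (8/2)·11.500²·sin(360°/8) = 374.06 mm²); the cylinder at (-3.5, 3) does not reach this height (z outside [-1.5, 4.5]); the r=9.5 cylinder at (12.5, 4) contributes a regular 8-gon of circumradius 9.5 (area = (8/2)·9.500²·sin(360°/8) = 255.27 mm²); Subtracting the remaining from the first: starting from the r=11.5 cylinder (374.06 mm²), the r=9.5 cylinder at (12.5, 4) partially overlaps it — only the 69.91 mm² overlap (of its 255.27 mm²) is removed, clipping the outline — area = 304.15 mm². So its area = 304.15 mm². Layer 12 (z = 2.4): the r=11.5 cylinder contributes a regular 8-gon of circumradius 11.5 (area = (8/2)·11.500²·sin(360°/8) = 374.06 mm²); the r=5.5 cylinder at (-3.5, 3) contributes a regular 8-gon of circumradius 5.5 (area = (8/2)·5.500²·sin(360°/8) = 85.56 mm²); the cylinder at (12.5, 4) is absent (z outside [3, 20.5]); Subtracting the remaining from the first: starting from the r=11.5 cylinder (374.06 mm²), the r=5.5 cylinder at (-3.5, 3) lies wholly inside it (removes its full 85.56 mm² and its 33.68 mm outline becomes a hole wall) — area = 288.50 mm². So its area = 288.50 mm². Layer 87 is larger (304.15 vs 288.50 mm²).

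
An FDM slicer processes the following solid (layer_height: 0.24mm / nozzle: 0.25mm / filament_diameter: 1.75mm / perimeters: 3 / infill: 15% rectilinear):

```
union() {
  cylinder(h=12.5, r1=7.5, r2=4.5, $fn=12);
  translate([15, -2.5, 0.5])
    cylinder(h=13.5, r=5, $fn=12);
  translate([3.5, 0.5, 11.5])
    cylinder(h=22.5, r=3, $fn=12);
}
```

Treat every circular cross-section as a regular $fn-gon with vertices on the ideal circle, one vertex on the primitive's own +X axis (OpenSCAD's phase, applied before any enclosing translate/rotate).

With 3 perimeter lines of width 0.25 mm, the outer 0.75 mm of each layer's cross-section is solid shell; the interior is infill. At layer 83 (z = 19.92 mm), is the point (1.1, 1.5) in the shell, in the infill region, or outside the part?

shell

At z = 19.92 mm: the cone is not intersected at this z (z outside [0, 12.5]); the cylinder at (15, -2.5) does not reach this height (z outside [0.5, 14]); the cylinder at (3.5, 0.5): section is a regular 12-gon, circumradius r=3; Taking the union: only the r=3 cylinder at (3.5, 0.5) is present, so the union is just that shape — 1 connected region. Overall, the cross-section is a single solid region. The nearest boundary edge runs (0.90, 2.00)→(0.50, 0.50); distance from the point to it = 0.32 mm. The point is inside the cross-section, 0.32 mm from the nearest boundary — within the 0.75 mm shell band (3 × 0.25).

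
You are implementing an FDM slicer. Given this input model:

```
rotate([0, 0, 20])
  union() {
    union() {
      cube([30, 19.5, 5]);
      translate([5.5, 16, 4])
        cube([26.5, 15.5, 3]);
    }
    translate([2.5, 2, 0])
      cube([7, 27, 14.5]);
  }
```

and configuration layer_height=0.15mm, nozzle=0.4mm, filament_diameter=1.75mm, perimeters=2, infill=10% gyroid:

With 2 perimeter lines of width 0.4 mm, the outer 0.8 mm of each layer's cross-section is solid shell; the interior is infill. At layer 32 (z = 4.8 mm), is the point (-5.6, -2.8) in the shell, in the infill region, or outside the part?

At z = 4.8 mm: the 30×19.5 cube contributes its full rectangle; the 26.5×15.5 cube at (5.5, 16) contributes its full rectangle; Taking the union: the regions partially overlap (shared area 85.75 mm²), so overlapping operands fuse into one piece — 1 connected region; the cube at (2.5, 2) (footprint 7×27) is included at this height; Combining (union): the regions partially overlap (shared area 160.50 mm²), so overlapping operands fuse into one piece — 1 connected region; (whole slice rotated 20° about Z — lengths, areas and connectivity unchanged). Overall, the cross-section is a single solid region. Undo the 20° rotation: the query point maps to (-6.220, -0.716) in the un-rotated model frame. The nearest boundary edge runs (30.00, 0.00)→(0.00, 0.00); distance from the point to it = 6.26 mm. The point is not inside any of the regions above, so it lies outside the cross-section (6.26 mm from the nearest boundary).

outside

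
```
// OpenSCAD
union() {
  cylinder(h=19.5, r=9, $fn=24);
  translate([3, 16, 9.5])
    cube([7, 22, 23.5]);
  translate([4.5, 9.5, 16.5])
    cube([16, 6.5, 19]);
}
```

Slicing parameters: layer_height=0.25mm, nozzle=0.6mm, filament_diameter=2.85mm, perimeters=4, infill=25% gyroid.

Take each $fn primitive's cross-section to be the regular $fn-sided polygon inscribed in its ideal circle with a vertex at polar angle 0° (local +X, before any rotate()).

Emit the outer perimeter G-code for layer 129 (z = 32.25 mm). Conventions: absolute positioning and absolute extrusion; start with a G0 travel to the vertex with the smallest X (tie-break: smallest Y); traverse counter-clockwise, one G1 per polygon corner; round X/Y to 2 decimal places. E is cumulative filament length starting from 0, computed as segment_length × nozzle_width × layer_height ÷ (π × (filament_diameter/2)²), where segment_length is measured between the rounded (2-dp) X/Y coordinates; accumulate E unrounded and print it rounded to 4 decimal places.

At z = 32.25 mm: the cylinder is absent (z outside [0, 19.5]); the 7×22 cube at (3, 16) contributes its full rectangle; the 16×6.5 cube at (4.5, 9.5) contributes its full rectangle; Merging all regions: the 2 present regions share edge segments without overlapping in area, so areas simply add but the touching pieces fuse into one outline (the shared edge portions become interior and drop out of the boundary) — 1 connected region. The outline is a single polygon with 8 vertices. Extrusion per mm of travel: 0.6 × 0.25 / (π × 1.425²) = 0.023513. Accumulating E over each segment gives final E = 2.1632.

G0 X3.00 Y16.00 Z32.25
G1 X4.50 Y16.00 E0.0353
G1 X4.50 Y9.50 E0.1881
G1 X20.50 Y9.50 E0.5643
G1 X20.50 Y16.00 E0.7172
G1 X10.00 Y16.00 E0.9640
G1 X10.00 Y38.00 E1.4813
G1 X3.00 Y38.00 E1.6459
G1 X3.00 Y16.00 E2.1632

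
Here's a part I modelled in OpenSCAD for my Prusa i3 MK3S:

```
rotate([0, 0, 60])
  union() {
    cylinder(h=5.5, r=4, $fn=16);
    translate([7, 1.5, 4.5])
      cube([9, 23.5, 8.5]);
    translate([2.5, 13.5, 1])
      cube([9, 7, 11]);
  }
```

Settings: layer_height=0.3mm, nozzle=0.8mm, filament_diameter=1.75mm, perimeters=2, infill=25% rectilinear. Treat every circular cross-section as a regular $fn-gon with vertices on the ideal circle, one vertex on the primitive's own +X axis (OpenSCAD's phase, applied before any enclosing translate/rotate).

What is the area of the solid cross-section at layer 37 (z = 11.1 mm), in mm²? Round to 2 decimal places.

At z = 11.1 mm: the cylinder does not reach this height (z outside [0, 5.5]); the cube at (7, 1.5) is present — its section is the full 9×23.5 rectangle (area 211.50 mm²); the cube at (2.5, 13.5) (footprint 9×7) is included at this height (area 63.00 mm²); Taking the union: the regions partially overlap — summed areas 274.50 mm² minus the doubly-counted overlap 31.50 mm² gives 243.00 mm² — area = 243.00 mm²; (whole slice rotated 60° about Z — lengths, areas and connectivity unchanged). Overall, the cross-section is a single solid region. Net area = 243.00 mm².

243.00 mm²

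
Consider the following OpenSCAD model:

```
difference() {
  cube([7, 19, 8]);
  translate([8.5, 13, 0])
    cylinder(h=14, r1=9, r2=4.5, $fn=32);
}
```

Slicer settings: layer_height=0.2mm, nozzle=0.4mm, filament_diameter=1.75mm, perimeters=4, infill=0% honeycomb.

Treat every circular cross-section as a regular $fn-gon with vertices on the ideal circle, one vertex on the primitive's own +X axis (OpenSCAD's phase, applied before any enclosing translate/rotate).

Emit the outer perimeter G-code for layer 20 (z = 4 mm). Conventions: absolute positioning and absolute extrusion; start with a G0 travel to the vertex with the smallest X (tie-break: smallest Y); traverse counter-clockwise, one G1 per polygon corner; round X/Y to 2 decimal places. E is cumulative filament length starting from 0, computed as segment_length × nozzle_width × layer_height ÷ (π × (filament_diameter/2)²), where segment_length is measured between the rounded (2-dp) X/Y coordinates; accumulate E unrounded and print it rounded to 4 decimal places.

At z = 4 mm: the 7×19 cube contributes its full rectangle; the cone at (8.5, 13) contributes a regular 32-gon of circumradius 7.714 (interpolated between r1=9 and r2=4.5 at t=0.286); Taking the first minus the rest: starting from the 7×19 cube, the cone at (8.5, 13) partially overlaps it — only the 66.87 mm² overlap (of its 185.76 mm²) is removed, clipping the outline — 1 connected region. The outline is a single polygon with 16 vertices. Extrusion per mm of travel: 0.4 × 0.2 / (π × 0.875²) = 0.033260. Accumulating E over each segment gives final E = 1.7508.

G0 X0.00 Y0.00 Z4.00
G1 X7.00 Y0.00 E0.2328
G1 X7.00 Y5.43 E0.4134
G1 X5.55 Y5.87 E0.4638
G1 X4.21 Y6.59 E0.5144
G1 X3.05 Y7.55 E0.5645
G1 X2.09 Y8.71 E0.6146
G1 X1.37 Y10.05 E0.6652
G1 X0.93 Y11.50 E0.7156
G1 X0.79 Y13.00 E0.7657
G1 X0.93 Y14.50 E0.8158
G1 X1.37 Y15.95 E0.8662
G1 X2.09 Y17.29 E0.9168
G1 X3.05 Y18.45 E0.9669
G1 X3.71 Y19.00 E0.9954
G1 X0.00 Y19.00 E1.1188
G1 X0.00 Y0.00 E1.7508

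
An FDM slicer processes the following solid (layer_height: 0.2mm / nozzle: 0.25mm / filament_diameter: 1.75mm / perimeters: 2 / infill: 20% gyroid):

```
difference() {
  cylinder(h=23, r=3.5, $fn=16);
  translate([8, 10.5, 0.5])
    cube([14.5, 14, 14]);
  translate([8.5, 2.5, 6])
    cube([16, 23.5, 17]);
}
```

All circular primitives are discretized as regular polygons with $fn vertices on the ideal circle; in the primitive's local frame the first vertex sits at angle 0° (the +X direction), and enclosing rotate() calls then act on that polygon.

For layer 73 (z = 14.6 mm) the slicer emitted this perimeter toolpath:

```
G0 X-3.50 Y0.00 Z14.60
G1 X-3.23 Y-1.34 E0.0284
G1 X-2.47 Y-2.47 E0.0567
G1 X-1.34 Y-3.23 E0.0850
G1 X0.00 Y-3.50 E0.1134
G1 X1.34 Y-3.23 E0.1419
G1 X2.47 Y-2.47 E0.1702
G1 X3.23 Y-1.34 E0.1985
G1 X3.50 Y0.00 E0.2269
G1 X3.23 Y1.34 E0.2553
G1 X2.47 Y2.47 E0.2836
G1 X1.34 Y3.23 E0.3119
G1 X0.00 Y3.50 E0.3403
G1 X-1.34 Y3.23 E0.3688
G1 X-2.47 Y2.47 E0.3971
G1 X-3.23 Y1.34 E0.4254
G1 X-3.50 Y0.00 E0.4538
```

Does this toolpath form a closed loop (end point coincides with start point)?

yes

Start point (G0): (-3.50, 0.00). End point (last G1): the path returns to the start — closed.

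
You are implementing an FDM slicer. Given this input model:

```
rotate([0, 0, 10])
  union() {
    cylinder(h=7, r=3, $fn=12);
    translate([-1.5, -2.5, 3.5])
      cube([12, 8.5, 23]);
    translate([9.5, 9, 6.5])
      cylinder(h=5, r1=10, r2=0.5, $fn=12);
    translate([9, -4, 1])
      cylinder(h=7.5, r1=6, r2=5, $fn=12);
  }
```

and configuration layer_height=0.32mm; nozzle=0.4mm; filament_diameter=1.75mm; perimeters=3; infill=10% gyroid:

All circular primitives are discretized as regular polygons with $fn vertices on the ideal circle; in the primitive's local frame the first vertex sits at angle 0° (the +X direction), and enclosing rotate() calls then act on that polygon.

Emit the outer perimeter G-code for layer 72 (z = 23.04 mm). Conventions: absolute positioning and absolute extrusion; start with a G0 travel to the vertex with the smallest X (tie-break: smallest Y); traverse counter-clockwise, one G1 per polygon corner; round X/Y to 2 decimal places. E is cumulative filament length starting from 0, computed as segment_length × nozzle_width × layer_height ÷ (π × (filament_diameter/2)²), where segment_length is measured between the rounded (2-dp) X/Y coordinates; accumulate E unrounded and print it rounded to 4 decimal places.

At z = 23.04 mm: the cylinder does not reach this height (z outside [0, 7]); the cube at (-1.5, -2.5) is present — its section is the full 12×8.5 rectangle; the cone at (9.5, 9) is absent (z outside [6.5, 11.5]); the cone at (9, -4) is absent (z outside [1, 8.5]); Taking the union: only the 12×8.5 cube at (-1.5, -2.5) is present, so the union is just that shape — 1 connected region; (whole slice rotated 10° about Z — lengths, areas and connectivity unchanged). The outline is a single polygon with 4 vertices. Extrusion per mm of travel: 0.4 × 0.32 / (π × 0.875²) = 0.053216. Accumulating E over each segment gives final E = 2.1814.

G0 X-2.52 Y5.65 Z23.04
G1 X-1.04 Y-2.72 E0.4523
G1 X10.77 Y-0.64 E1.0905
G1 X9.30 Y7.73 E1.5427
G1 X-2.52 Y5.65 E2.1814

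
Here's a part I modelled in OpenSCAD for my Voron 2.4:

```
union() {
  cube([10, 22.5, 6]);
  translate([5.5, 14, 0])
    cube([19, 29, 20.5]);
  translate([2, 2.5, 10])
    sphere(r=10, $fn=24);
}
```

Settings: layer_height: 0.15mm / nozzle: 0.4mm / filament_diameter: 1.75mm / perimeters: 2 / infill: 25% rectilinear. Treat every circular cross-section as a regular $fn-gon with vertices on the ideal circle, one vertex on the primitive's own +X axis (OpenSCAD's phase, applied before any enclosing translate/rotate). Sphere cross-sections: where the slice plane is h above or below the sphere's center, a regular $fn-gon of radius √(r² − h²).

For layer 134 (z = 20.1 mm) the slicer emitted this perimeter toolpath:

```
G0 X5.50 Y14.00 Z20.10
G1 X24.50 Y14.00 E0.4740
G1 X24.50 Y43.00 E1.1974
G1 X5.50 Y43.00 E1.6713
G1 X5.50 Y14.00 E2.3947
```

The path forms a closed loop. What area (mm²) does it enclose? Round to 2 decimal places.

551.00 mm²

Apply the shoelace formula to the sequence of (X, Y) vertices; enclosed area = 551.00 mm².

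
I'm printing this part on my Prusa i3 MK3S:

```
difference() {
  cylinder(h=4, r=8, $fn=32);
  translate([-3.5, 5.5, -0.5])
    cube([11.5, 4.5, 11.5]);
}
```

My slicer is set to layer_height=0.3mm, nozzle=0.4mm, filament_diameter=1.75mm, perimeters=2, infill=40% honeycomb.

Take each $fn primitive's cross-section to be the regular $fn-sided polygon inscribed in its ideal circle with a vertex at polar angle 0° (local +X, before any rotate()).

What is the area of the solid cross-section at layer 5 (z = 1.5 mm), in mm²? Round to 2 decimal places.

At z = 1.5 mm: the r=8 cylinder contributes a regular 32-gon of circumradius 8 (area = (32/2)·8.000²·sin(360°/32) = 199.77 mm²); the 11.5×4.5 cube at (-3.5, 5.5) contributes its full rectangle (area 51.75 mm²); Taking the first minus the rest: starting from the r=8 cylinder (199.77 mm²), the 11.5×4.5 cube at (-3.5, 5.5) partially overlaps it — only the 17.61 mm² overlap (of its 51.75 mm²) is removed, clipping the outline — area = 182.16 mm². Overall, the cross-section is a single solid region. Net area = 182.16 mm².

182.16 mm²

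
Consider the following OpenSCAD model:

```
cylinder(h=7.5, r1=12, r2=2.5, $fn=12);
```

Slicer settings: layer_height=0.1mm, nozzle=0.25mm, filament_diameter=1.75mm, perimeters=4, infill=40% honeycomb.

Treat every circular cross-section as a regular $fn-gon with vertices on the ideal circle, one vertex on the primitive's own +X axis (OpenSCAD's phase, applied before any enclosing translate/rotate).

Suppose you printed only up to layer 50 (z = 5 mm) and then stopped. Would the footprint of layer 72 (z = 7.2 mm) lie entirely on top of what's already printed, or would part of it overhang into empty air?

Compare the two slices. At z = 5: the cone contributes a regular 12-gon of circumradius 5.667 (interpolated between r1=12 and r2=2.5 at t=0.667) (area = (12/2)·5.667²·sin(360°/12) = 96.33 mm²). At z = 7.2: the cone: at t=0.960 of its height the radius interpolates to r₁+(r₂−r₁)t = 2.880, giving a regular 12-gon of that circumradius (area = (12/2)·2.880²·sin(360°/12) = 24.88 mm²). Checking containment: the cross-section at z = 7.2 is a subset of the cross-section at z = 5.

entirely on top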